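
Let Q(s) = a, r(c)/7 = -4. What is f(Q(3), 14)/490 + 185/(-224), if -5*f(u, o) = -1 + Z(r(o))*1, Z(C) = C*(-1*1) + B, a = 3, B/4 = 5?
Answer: -33127/39200 ≈ -0.84508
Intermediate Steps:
r(c) = -28 (r(c) = 7*(-4) = -28)
B = 20 (B = 4*5 = 20)
Q(s) = 3
Z(C) = 20 - C (Z(C) = C*(-1*1) + 20 = C*(-1) + 20 = -C + 20 = 20 - C)
f(u, o) = -47/5 (f(u, o) = -(-1 + (20 - 1*(-28))*1)/5 = -(-1 + (20 + 28)*1)/5 = -(-1 + 48*1)/5 = -(-1 + 48)/5 = -1/5*47 = -47/5)
f(Q(3), 14)/490 + 185/(-224) = -47/5/490 + 185/(-224) = -47/5*1/490 + 185*(-1/224) = -47/2450 - 185/224 = -33127/39200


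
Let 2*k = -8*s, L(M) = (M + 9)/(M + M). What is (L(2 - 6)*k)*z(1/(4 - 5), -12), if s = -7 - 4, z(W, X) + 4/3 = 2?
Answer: -55/3 ≈ -18.333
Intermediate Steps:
z(W, X) = ⅔ (z(W, X) = -4/3 + 2 = ⅔)
s = -11
L(M) = (9 + M)/(2*M) (L(M) = (9 + M)/((2*M)) = (9 + M)*(1/(2*M)) = (9 + M)/(2*M))
k = 44 (k = (-8*(-11))/2 = (½)*88 = 44)
(L(2 - 6)*k)*z(1/(4 - 5), -12) = (((9 + (2 - 6))/(2*(2 - 6)))*44)*(⅔) = (((½)*(9 - 4)/(-4))*44)*(⅔) = (((½)*(-¼)*5)*44)*(⅔) = -5/8*44*(⅔) = -55/2*⅔ = -55/3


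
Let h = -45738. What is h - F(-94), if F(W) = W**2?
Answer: -54574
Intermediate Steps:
h - F(-94) = -45738 - 1*(-94)**2 = -45738 - 1*8836 = -45738 - 8836 = -54574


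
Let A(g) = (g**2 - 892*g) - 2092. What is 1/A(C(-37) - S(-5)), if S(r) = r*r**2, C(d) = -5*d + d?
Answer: -1/171079 ≈ -5.8452e-6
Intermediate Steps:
C(d) = -4*d
S(r) = r**3
A(g) = -2092 + g**2 - 892*g
1/A(C(-37) - S(-5)) = 1/(-2092 + (-4*(-37) - 1*(-5)**3)**2 - 892*(-4*(-37) - 1*(-5)**3)) = 1/(-2092 + (148 - 1*(-125))**2 - 892*(148 - 1*(-125))) = 1/(-2092 + (148 + 125)**2 - 892*(148 + 125)) = 1/(-2092 + 273**2 - 892*273) = 1/(-2092 + 74529 - 243516) = 1/(-171079) = -1/171079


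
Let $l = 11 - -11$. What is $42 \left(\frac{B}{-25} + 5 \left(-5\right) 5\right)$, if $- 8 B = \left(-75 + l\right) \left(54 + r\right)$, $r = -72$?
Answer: $- \frac{252483}{50} \approx -5049.7$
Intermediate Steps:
$l = 22$ ($l = 11 + 11 = 22$)
$B = - \frac{477}{4}$ ($B = - \frac{\left(-75 + 22\right) \left(54 - 72\right)}{8} = - \frac{\left(-53\right) \left(-18\right)}{8} = \left(- \frac{1}{8}\right) 954 = - \frac{477}{4} \approx -119.25$)
$42 \left(\frac{B}{-25} + 5 \left(-5\right) 5\right) = 42 \left(- \frac{477}{4 \left(-25\right)} + 5 \left(-5\right) 5\right) = 42 \left(\left(- \frac{477}{4}\right) \left(- \frac{1}{25}\right) - 125\right) = 42 \left(\frac{477}{100} - 125\right) = 42 \left(- \frac{12023}{100}\right) = - \frac{252483}{50}$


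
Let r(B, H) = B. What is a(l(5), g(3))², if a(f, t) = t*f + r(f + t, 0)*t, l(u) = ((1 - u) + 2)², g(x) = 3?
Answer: 1089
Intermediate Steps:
l(u) = (3 - u)²
a(f, t) = f*t + t*(f + t) (a(f, t) = t*f + (f + t)*t = f*t + t*(f + t))
a(l(5), g(3))² = (3*(3 + 2*(-3 + 5)²))² = (3*(3 + 2*2²))² = (3*(3 + 2*4))² = (3*(3 + 8))² = (3*11)² = 33² = 1089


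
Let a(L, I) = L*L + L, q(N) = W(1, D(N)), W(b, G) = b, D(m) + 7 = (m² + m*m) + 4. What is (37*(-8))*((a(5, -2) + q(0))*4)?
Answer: -36704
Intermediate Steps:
D(m) = -3 + 2*m² (D(m) = -7 + ((m² + m*m) + 4) = -7 + ((m² + m²) + 4) = -7 + (2*m² + 4) = -7 + (4 + 2*m²) = -3 + 2*m²)
q(N) = 1
a(L, I) = L + L² (a(L, I) = L² + L = L + L²)
(37*(-8))*((a(5, -2) + q(0))*4) = (37*(-8))*((5*(1 + 5) + 1)*4) = -296*(5*6 + 1)*4 = -296*(30 + 1)*4 = -9176*4 = -296*124 = -36704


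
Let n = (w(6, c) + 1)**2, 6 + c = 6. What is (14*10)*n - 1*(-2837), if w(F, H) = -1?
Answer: 2837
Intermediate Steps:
c = 0 (c = -6 + 6 = 0)
n = 0 (n = (-1 + 1)**2 = 0**2 = 0)
(14*10)*n - 1*(-2837) = (14*10)*0 - 1*(-2837) = 140*0 + 2837 = 0 + 2837 = 2837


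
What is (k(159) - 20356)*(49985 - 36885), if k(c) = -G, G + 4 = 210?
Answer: -269362200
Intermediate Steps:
G = 206 (G = -4 + 210 = 206)
k(c) = -206 (k(c) = -1*206 = -206)
(k(159) - 20356)*(49985 - 36885) = (-206 - 20356)*(49985 - 36885) = -20562*13100 = -269362200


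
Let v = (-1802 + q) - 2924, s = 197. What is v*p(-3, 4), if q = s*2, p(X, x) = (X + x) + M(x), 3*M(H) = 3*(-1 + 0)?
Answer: 0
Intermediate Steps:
M(H) = -1 (M(H) = (3*(-1 + 0))/3 = (3*(-1))/3 = (1/3)*(-3) = -1)
p(X, x) = -1 + X + x (p(X, x) = (X + x) - 1 = -1 + X + x)
q = 394 (q = 197*2 = 394)
v = -4332 (v = (-1802 + 394) - 2924 = -1408 - 2924 = -4332)
v*p(-3, 4) = -4332*(-1 - 3 + 4) = -4332*0 = 0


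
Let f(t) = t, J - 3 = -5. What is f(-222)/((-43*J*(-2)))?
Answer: 111/86 ≈ 1.2907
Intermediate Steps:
J = -2 (J = 3 - 5 = -2)
f(-222)/((-43*J*(-2))) = -222/(-43*(-2)*(-2)) = -222/(86*(-2)) = -222/(-172) = -222*(-1/172) = 111/86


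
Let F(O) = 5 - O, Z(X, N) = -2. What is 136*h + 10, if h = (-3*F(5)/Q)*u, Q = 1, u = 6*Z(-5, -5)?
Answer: 10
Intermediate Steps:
u = -12 (u = 6*(-2) = -12)
h = 0 (h = -3*(5 - 1*5)/1*(-12) = -3*(5 - 5)*(-12) = -0*(-12) = -3*0*(-12) = 0*(-12) = 0)
136*h + 10 = 136*0 + 10 = 0 + 10 = 10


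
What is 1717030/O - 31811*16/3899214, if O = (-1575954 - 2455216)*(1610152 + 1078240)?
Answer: -3581795762487589/27439744173808824 ≈ -0.13053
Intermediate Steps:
O = -10837365178640 (O = -4031170*2688392 = -10837365178640)
1717030/O - 31811*16/3899214 = 1717030/(-10837365178640) - 31811*16/3899214 = 1717030*(-1/10837365178640) - 508976*1/3899214 = -24529/154819502552 - 254488/1949607 = -3581795762487589/27439744173808824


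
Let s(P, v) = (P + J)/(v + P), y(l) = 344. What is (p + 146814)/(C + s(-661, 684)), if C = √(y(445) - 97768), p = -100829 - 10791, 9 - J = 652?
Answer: -65971153/3327357 - 9308813*I*√6089/6654714 ≈ -19.827 - 109.15*I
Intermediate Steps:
J = -643 (J = 9 - 1*652 = 9 - 652 = -643)
s(P, v) = (-643 + P)/(P + v) (s(P, v) = (P - 643)/(v + P) = (-643 + P)/(P + v))
p = -111620
C = 4*I*√6089 (C = √(344 - 97768) = √(-97424) = 4*I*√6089 ≈ 312.13*I)
(p + 146814)/(C + s(-661, 684)) = (-111620 + 146814)/(4*I*√6089 + (-643 - 661)/(-661 + 684)) = 35194/(4*I*√6089 - 1304/23) = 35194/(-1304/23 + 4*I*√6089)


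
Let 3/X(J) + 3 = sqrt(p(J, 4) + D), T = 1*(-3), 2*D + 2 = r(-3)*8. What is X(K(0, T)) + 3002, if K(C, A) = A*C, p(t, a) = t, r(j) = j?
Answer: 66035/22 - 3*I*sqrt(13)/22 ≈ 3001.6 - 0.49167*I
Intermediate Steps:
D = -13 (D = -1 + (-3*8)/2 = -1 + (1/2)*(-24) = -1 - 12 = -13)
T = -3
X(J) = 3/(-3 + sqrt(-13 + J)) (X(J) = 3/(-3 + sqrt(J - 13)) = 3/(-3 + sqrt(-13 + J)))
X(K(0, T)) + 3002 = 3/(-3 + sqrt(-13 - 3*0)) + 3002 = 3/(-3 + sqrt(-13 + 0)) + 3002 = 3/(-3 + sqrt(-13)) + 3002 = 3/(-3 + I*sqrt(13)) + 3002 = 3002 + 3/(-3 + I*sqrt(13))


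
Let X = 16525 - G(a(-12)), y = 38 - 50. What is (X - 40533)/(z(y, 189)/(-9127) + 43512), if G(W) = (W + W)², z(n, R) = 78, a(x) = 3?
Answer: -109724794/198566973 ≈ -0.55258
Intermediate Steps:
y = -12
G(W) = 4*W² (G(W) = (2*W)² = 4*W²)
X = 16489 (X = 16525 - 4*3² = 16525 - 4*9 = 16525 - 1*36 = 16525 - 36 = 16489)
(X - 40533)/(z(y, 189)/(-9127) + 43512) = (16489 - 40533)/(78/(-9127) + 43512) = -24044/(78*(-1/9127) + 43512) = -24044/(-78/9127 + 43512) = -24044/397133946/9127 = -24044*9127/397133946 = -109724794/198566973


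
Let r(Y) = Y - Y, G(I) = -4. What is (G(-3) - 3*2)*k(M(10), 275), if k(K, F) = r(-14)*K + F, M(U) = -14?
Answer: -2750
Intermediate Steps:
r(Y) = 0
k(K, F) = F (k(K, F) = 0*K + F = 0 + F = F)
(G(-3) - 3*2)*k(M(10), 275) = (-4 - 3*2)*275 = (-4 - 6)*275 = -10*275 = -2750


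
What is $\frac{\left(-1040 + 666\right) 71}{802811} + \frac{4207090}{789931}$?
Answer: $\frac{3356522302216}{634165296041} \approx 5.2928$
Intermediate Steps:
$\frac{\left(-1040 + 666\right) 71}{802811} + \frac{4207090}{789931} = \left(-374\right) 71 \cdot \frac{1}{802811} + 4207090 \cdot \frac{1}{789931} = \left(-26554\right) \frac{1}{802811} + \frac{4207090}{789931} = - \frac{26554}{802811} + \frac{4207090}{789931} = \frac{3356522302216}{634165296041}$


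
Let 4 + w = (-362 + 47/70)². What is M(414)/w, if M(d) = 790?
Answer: 3871000/639716249 ≈ 0.0060511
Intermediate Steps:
w = 639716249/4900 (w = -4 + (-362 + 47/70)² = -4 + (-25293/70)² = -4 + 639735849/4900 = 639716249/4900 ≈ 1.3055e+5)
M(414)/w = 790/(639716249/4900) = 790*(4900/639716249) = 3871000/639716249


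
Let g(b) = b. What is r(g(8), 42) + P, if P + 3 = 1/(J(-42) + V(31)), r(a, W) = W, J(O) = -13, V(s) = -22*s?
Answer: 27104/695 ≈ 38.999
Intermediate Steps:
P = -2086/695 (P = -3 + 1/(-13 - 22*31) = -3 + 1/(-13 - 682) = -3 + 1/(-695) = -3 - 1/695 = -2086/695 ≈ -3.0014)
r(g(8), 42) + P = 42 - 2086/695 = 27104/695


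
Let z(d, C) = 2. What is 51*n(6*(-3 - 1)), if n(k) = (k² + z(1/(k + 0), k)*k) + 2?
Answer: 27030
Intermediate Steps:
n(k) = 2 + k² + 2*k (n(k) = (k² + 2*k) + 2 = 2 + k² + 2*k)
51*n(6*(-3 - 1)) = 51*(2 + (6*(-3 - 1))² + 2*(6*(-3 - 1))) = 51*(2 + (6*(-4))² + 2*(6*(-4))) = 51*(2 + (-24)² + 2*(-24)) = 51*(2 + 576 - 48) = 51*530 = 27030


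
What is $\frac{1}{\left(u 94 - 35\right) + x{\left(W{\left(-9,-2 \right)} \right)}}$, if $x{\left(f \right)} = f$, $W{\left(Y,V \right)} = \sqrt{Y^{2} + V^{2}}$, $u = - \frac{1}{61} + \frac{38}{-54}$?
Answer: $- \frac{278555463}{28374046876} - \frac{2712609 \sqrt{85}}{28374046876} \approx -0.010699$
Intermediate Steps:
$u = - \frac{1186}{1647}$ ($u = \left(-1\right) \frac{1}{61} + 38 \left(- \frac{1}{54}\right) = - \frac{1}{61} - \frac{19}{27} = - \frac{1186}{1647} \approx -0.7201$)
$W{\left(Y,V \right)} = \sqrt{V^{2} + Y^{2}}$
$\frac{1}{\left(u 94 - 35\right) + x{\left(W{\left(-9,-2 \right)} \right)}} = \frac{1}{\left(\left(- \frac{1186}{1647}\right) 94 - 35\right) + \sqrt{\left(-2\right)^{2} + \left(-9\right)^{2}}} = \frac{1}{\left(- \frac{111484}{1647} - 35\right) + \sqrt{4 + 81}} = \frac{1}{- \frac{169129}{1647} + \sqrt{85}}$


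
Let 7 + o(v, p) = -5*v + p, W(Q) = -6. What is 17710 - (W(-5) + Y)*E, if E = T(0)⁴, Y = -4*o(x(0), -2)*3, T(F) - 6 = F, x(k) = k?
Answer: -114482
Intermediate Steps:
T(F) = 6 + F
o(v, p) = -7 + p - 5*v (o(v, p) = -7 + (-5*v + p) = -7 + (p - 5*v) = -7 + p - 5*v)
Y = 108 (Y = -4*(-7 - 2 - 5*0)*3 = -4*(-7 - 2 + 0)*3 = -4*(-9)*3 = 36*3 = 108)
E = 1296 (E = (6 + 0)⁴ = 6⁴ = 1296)
17710 - (W(-5) + Y)*E = 17710 - (-6 + 108)*1296 = 17710 - 102*1296 = 17710 - 1*132192 = 17710 - 132192 = -114482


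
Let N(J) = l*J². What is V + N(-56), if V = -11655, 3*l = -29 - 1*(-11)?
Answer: -30471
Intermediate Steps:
l = -6 (l = (-29 - 1*(-11))/3 = (-29 + 11)/3 = (⅓)*(-18) = -6)
N(J) = -6*J²
V + N(-56) = -11655 - 6*(-56)² = -11655 - 6*3136 = -11655 - 18816 = -30471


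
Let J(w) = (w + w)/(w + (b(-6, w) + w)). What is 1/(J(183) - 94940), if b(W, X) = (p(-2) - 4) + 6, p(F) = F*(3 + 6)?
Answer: -175/16614317 ≈ -1.0533e-5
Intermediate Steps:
p(F) = 9*F (p(F) = F*9 = 9*F)
b(W, X) = -16 (b(W, X) = (9*(-2) - 4) + 6 = (-18 - 4) + 6 = -22 + 6 = -16)
J(w) = 2*w/(-16 + 2*w) (J(w) = (w + w)/(w + (-16 + w)) = (2*w)/(-16 + 2*w) = 2*w/(-16 + 2*w))
1/(J(183) - 94940) = 1/(183/(-8 + 183) - 94940) = 1/(183/175 - 94940) = 1/(-16614317/175) = -175/16614317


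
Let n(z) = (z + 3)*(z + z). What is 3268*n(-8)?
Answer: 261440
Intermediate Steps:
n(z) = 2*z*(3 + z) (n(z) = (3 + z)*(2*z) = 2*z*(3 + z))
3268*n(-8) = 3268*(2*(-8)*(3 - 8)) = 3268*(2*(-8)*(-5)) = 3268*80 = 261440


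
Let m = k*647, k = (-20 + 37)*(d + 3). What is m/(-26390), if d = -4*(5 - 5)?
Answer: -32997/26390 ≈ -1.2504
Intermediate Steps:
d = 0 (d = -4*0 = 0)
k = 51 (k = (-20 + 37)*(0 + 3) = 17*3 = 51)
m = 32997 (m = 51*647 = 32997)
m/(-26390) = 32997/(-26390) = 32997*(-1/26390) = -32997/26390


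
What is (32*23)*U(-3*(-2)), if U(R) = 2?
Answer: 1472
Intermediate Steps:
(32*23)*U(-3*(-2)) = (32*23)*2 = 736*2 = 1472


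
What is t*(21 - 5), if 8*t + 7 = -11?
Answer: -36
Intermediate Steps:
t = -9/4 (t = -7/8 + (1/8)*(-11) = -7/8 - 11/8 = -9/4 ≈ -2.2500)
t*(21 - 5) = -9*(21 - 5)/4 = -9/4*16 = -36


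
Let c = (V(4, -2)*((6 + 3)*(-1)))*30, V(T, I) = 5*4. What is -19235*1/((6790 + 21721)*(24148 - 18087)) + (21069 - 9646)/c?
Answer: -1974057337333/933147923400 ≈ -2.1155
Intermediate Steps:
V(T, I) = 20
c = -5400 (c = (20*((6 + 3)*(-1)))*30 = (20*(9*(-1)))*30 = (20*(-9))*30 = -180*30 = -5400)
-19235*1/((6790 + 21721)*(24148 - 18087)) + (21069 - 9646)/c = -19235*1/((6790 + 21721)*(24148 - 18087)) + (21069 - 9646)/(-5400) = -19235/(6061*28511) + 11423*(-1/5400) = -19235/172805171 - 11423/5400 = -1974057337333/933147923400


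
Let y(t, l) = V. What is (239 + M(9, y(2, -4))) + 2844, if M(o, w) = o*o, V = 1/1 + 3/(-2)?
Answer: 3164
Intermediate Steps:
V = -½ (V = 1*1 + 3*(-½) = 1 - 3/2 = -½ ≈ -0.50000)
y(t, l) = -½
M(o, w) = o²
(239 + M(9, y(2, -4))) + 2844 = (239 + 9²) + 2844 = (239 + 81) + 2844 = 320 + 2844 = 3164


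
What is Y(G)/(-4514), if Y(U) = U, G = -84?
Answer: 42/2257 ≈ 0.018609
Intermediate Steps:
Y(G)/(-4514) = -84/(-4514) = -84*(-1/4514) = 42/2257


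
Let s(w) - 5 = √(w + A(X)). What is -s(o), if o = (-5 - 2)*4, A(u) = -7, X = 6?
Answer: -5 - I*√35 ≈ -5.0 - 5.9161*I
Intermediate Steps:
o = -28 (o = -7*4 = -28)
s(w) = 5 + √(-7 + w) (s(w) = 5 + √(w - 7) = 5 + √(-7 + w))
-s(o) = -(5 + √(-7 - 28)) = -(5 + √(-35)) = -(5 + I*√35) = -5 - I*√35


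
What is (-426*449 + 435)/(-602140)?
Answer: 17349/54740 ≈ 0.31693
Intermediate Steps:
(-426*449 + 435)/(-602140) = (-191274 + 435)*(-1/602140) = -190839*(-1/602140) = 17349/54740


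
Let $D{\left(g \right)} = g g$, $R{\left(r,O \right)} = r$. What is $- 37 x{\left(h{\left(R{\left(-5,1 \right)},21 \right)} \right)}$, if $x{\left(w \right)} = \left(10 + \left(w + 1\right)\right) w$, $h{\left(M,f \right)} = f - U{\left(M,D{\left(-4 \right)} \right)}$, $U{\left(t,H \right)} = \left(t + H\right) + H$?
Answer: $1110$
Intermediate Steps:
$D{\left(g \right)} = g^{2}$
$U{\left(t,H \right)} = t + 2 H$ ($U{\left(t,H \right)} = \left(H + t\right) + H = t + 2 H$)
$h{\left(M,f \right)} = -32 + f - M$ ($h{\left(M,f \right)} = f - \left(M + 2 \left(-4\right)^{2}\right) = f - \left(M + 2 \cdot 16\right) = f - \left(M + 32\right) = f - \left(32 + M\right) = -32 + f - M$)
$x{\left(w \right)} = w \left(11 + w\right)$ ($x{\left(w \right)} = \left(10 + \left(1 + w\right)\right) w = \left(11 + w\right) w = w \left(11 + w\right)$)
$- 37 x{\left(h{\left(R{\left(-5,1 \right)},21 \right)} \right)} = - 37 \left(-32 + 21 - -5\right) \left(11 - 6\right) = - 37 \left(-32 + 21 + 5\right) \left(11 + \left(-32 + 21 + 5\right)\right) = - 37 \left(- 6 \left(11 - 6\right)\right) = - 37 \left(\left(-6\right) 5\right) = \left(-37\right) \left(-30\right) = 1110$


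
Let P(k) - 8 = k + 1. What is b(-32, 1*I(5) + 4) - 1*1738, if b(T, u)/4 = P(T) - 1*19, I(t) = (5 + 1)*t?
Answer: -1906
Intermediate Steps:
I(t) = 6*t
P(k) = 9 + k (P(k) = 8 + (k + 1) = 8 + (1 + k) = 9 + k)
b(T, u) = -40 + 4*T (b(T, u) = 4*((9 + T) - 1*19) = 4*((9 + T) - 19) = 4*(-10 + T) = -40 + 4*T)
b(-32, 1*I(5) + 4) - 1*1738 = (-40 + 4*(-32)) - 1*1738 = (-40 - 128) - 1738 = -168 - 1738 = -1906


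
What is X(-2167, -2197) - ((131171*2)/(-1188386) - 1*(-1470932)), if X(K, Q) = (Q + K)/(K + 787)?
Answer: -301535343248662/204996585 ≈ -1.4709e+6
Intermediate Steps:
X(K, Q) = (K + Q)/(787 + K)
X(-2167, -2197) - ((131171*2)/(-1188386) - 1*(-1470932)) = (-2167 - 2197)/(787 - 2167) - ((131171*2)/(-1188386) - 1*(-1470932)) = -4364/(-1380) - (262342*(-1/1188386) + 1470932) = -1/1380*(-4364) - (-131171/594193 + 1470932) = 1091/345 - 1*874017366705/594193 = 1091/345 - 874017366705/594193 = -301535343248662/204996585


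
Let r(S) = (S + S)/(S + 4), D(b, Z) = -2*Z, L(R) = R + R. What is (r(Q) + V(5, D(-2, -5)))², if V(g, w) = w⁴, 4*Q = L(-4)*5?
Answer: 900600100/9 ≈ 1.0007e+8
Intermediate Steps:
L(R) = 2*R
Q = -10 (Q = ((2*(-4))*5)/4 = (-8*5)/4 = (¼)*(-40) = -10)
r(S) = 2*S/(4 + S) (r(S) = (2*S)/(4 + S) = 2*S/(4 + S))
(r(Q) + V(5, D(-2, -5)))² = (2*(-10)/(4 - 10) + (-2*(-5))⁴)² = (2*(-10)/(-6) + 10⁴)² = (2*(-10)*(-⅙) + 10000)² = (10/3 + 10000)² = (30010/3)² = 900600100/9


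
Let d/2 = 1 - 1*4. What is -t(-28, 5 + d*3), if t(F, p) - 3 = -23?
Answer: 20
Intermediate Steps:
d = -6 (d = 2*(1 - 1*4) = 2*(1 - 4) = 2*(-3) = -6)
t(F, p) = -20 (t(F, p) = 3 - 23 = -20)
-t(-28, 5 + d*3) = -1*(-20) = 20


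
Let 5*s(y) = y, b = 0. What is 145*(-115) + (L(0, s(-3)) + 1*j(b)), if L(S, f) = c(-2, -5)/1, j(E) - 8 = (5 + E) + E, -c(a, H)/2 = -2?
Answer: -16658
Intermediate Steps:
s(y) = y/5
c(a, H) = 4 (c(a, H) = -2*(-2) = 4)
j(E) = 13 + 2*E (j(E) = 8 + ((5 + E) + E) = 8 + (5 + 2*E) = 13 + 2*E)
L(S, f) = 4 (L(S, f) = 4/1 = 4*1 = 4)
145*(-115) + (L(0, s(-3)) + 1*j(b)) = 145*(-115) + (4 + 1*(13 + 2*0)) = -16675 + (4 + 1*(13 + 0)) = -16675 + (4 + 1*13) = -16675 + (4 + 13) = -16675 + 17 = -16658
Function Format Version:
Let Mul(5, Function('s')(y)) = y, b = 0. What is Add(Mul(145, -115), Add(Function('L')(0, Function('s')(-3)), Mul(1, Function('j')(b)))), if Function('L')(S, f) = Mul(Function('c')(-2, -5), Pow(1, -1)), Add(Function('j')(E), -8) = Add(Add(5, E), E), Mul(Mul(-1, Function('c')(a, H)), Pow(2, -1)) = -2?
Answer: -16658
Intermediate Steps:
Function('s')(y) = Mul(Rational(1, 5), y)
Function('c')(a, H) = 4 (Function('c')(a, H) = Mul(-2, -2) = 4)
Function('j')(E) = Add(13, Mul(2, E)) (Function('j')(E) = Add(8, Add(Add(5, E), E)) = Add(8, Add(5, Mul(2, E))) = Add(13, Mul(2, E)))
Function('L')(S, f) = 4 (Function('L')(S, f) = Mul(4, Pow(1, -1)) = Mul(4, 1) = 4)
Add(Mul(145, -115), Add(Function('L')(0, Function('s')(-3)), Mul(1, Function('j')(b)))) = Add(Mul(145, -115), Add(4, Mul(1, Add(13, Mul(2, 0))))) = Add(-16675, Add(4, Mul(1, Add(13, 0)))) = Add(-16675, Add(4, Mul(1, 13))) = Add(-16675, Add(4, 13)) = Add(-16675, 17) = -16658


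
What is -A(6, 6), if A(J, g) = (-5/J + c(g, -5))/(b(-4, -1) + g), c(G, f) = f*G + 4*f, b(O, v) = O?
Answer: 305/12 ≈ 25.417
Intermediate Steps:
c(G, f) = 4*f + G*f (c(G, f) = G*f + 4*f = 4*f + G*f)
A(J, g) = (-20 - 5*g - 5/J)/(-4 + g) (A(J, g) = (-5/J - 5*(4 + g))/(-4 + g) = (-5/J + (-20 - 5*g))/(-4 + g) = (-20 - 5*g - 5/J)/(-4 + g))
-A(6, 6) = -5*(-1 + 6*(-4 - 1*6))/(6*(-4 + 6)) = -5*(-1 + 6*(-4 - 6))/(6*2) = -5*(-1 + 6*(-10))/(6*2) = -5*(-1 - 60)/(6*2) = -5*(-61)/(6*2) = -1*(-305/12) = 305/12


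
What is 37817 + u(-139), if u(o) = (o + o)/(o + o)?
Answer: 37818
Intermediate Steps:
u(o) = 1 (u(o) = (2*o)/((2*o)) = (2*o)*(1/(2*o)) = 1)
37817 + u(-139) = 37817 + 1 = 37818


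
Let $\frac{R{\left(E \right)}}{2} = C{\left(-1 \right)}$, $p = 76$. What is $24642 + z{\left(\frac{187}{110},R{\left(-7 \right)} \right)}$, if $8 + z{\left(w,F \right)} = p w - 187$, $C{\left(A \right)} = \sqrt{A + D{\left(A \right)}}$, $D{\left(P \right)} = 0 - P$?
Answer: $\frac{122881}{5} \approx 24576.0$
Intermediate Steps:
$D{\left(P \right)} = - P$
$C{\left(A \right)} = 0$ ($C{\left(A \right)} = \sqrt{A - A} = \sqrt{0} = 0$)
$R{\left(E \right)} = 0$ ($R{\left(E \right)} = 2 \cdot 0 = 0$)
$z{\left(w,F \right)} = -195 + 76 w$ ($z{\left(w,F \right)} = -8 + \left(76 w - 187\right) = -8 + \left(-187 + 76 w\right) = -195 + 76 w$)
$24642 + z{\left(\frac{187}{110},R{\left(-7 \right)} \right)} = 24642 - \left(195 - 76 \cdot \frac{187}{110}\right) = 24642 - \left(195 - 76 \cdot 187 \cdot \frac{1}{110}\right) = 24642 + \left(-195 + 76 \cdot \frac{17}{10}\right) = 24642 + \left(-195 + \frac{646}{5}\right) = 24642 - \frac{329}{5} = \frac{122881}{5}$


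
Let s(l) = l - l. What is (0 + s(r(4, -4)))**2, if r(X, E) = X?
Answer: 0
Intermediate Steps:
s(l) = 0
(0 + s(r(4, -4)))**2 = (0 + 0)**2 = 0**2 = 0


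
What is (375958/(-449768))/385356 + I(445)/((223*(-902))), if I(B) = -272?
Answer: 1069718964707/792336025350672 ≈ 0.0013501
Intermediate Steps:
(375958/(-449768))/385356 + I(445)/((223*(-902))) = (375958/(-449768))/385356 - 272/(223*(-902)) = (375958*(-1/449768))*(1/385356) - 272/(-201146) = -17089/20444*1/385356 - 272*(-1/201146) = -17089/7878218064 + 136/100573 = 1069718964707/792336025350672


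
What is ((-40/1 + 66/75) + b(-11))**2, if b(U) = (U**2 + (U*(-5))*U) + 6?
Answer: 167133184/625 ≈ 2.6741e+5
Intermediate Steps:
b(U) = 6 - 4*U**2 (b(U) = (U**2 + (-5*U)*U) + 6 = (U**2 - 5*U**2) + 6 = -4*U**2 + 6 = 6 - 4*U**2)
((-40/1 + 66/75) + b(-11))**2 = ((-40/1 + 66/75) + (6 - 4*(-11)**2))**2 = ((-40*1 + 66*(1/75)) + (6 - 4*121))**2 = ((-40 + 22/25) + (6 - 484))**2 = (-978/25 - 478)**2 = (-12928/25)**2 = 167133184/625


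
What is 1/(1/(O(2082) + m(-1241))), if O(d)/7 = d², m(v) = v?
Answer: 30341827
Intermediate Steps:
O(d) = 7*d²
1/(1/(O(2082) + m(-1241))) = 1/(1/(7*2082² - 1241)) = 1/(1/(7*4334724 - 1241)) = 1/(1/(30343068 - 1241)) = 1/(1/30341827) = 30341827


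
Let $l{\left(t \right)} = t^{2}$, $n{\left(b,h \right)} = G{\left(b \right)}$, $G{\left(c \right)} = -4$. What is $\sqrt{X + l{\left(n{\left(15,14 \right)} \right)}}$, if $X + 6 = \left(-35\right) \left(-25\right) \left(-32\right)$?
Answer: $3 i \sqrt{3110} \approx 167.3 i$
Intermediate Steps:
$n{\left(b,h \right)} = -4$
$X = -28006$ ($X = -6 + \left(-35\right) \left(-25\right) \left(-32\right) = -6 + 875 \left(-32\right) = -6 - 28000 = -28006$)
$\sqrt{X + l{\left(n{\left(15,14 \right)} \right)}} = \sqrt{-28006 + \left(-4\right)^{2}} = \sqrt{-28006 + 16} = \sqrt{-27990} = 3 i \sqrt{3110}$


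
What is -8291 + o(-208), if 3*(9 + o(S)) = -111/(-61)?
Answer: -506263/61 ≈ -8299.4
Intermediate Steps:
o(S) = -512/61 (o(S) = -9 + (-111/(-61))/3 = -9 + (-111*(-1/61))/3 = -9 + (⅓)*(111/61) = -9 + 37/61 = -512/61)
-8291 + o(-208) = -8291 - 512/61 = -506263/61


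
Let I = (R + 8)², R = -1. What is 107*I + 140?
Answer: 5383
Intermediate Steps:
I = 49 (I = (-1 + 8)² = 7² = 49)
107*I + 140 = 107*49 + 140 = 5243 + 140 = 5383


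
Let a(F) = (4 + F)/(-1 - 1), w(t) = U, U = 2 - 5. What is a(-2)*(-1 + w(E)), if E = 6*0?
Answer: 4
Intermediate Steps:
E = 0
U = -3
w(t) = -3
a(F) = -2 - F/2 (a(F) = (4 + F)/(-2) = (4 + F)*(-½) = -2 - F/2)
a(-2)*(-1 + w(E)) = (-2 - ½*(-2))*(-1 - 3) = (-2 + 1)*(-4) = -1*(-4) = 4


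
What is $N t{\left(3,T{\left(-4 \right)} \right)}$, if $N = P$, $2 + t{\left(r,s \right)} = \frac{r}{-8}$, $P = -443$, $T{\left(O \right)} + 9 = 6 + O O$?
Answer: $\frac{8417}{8} \approx 1052.1$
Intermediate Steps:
$T{\left(O \right)} = -3 + O^{2}$ ($T{\left(O \right)} = -9 + \left(6 + O O\right) = -9 + \left(6 + O^{2}\right) = -3 + O^{2}$)
$t{\left(r,s \right)} = -2 - \frac{r}{8}$ ($t{\left(r,s \right)} = -2 + \frac{r}{-8} = -2 + r \left(- \frac{1}{8}\right) = -2 - \frac{r}{8}$)
$N = -443$
$N t{\left(3,T{\left(-4 \right)} \right)} = - 443 \left(-2 - \frac{3}{8}\right) = \left(-443\right) \left(- \frac{19}{8}\right) = \frac{8417}{8}$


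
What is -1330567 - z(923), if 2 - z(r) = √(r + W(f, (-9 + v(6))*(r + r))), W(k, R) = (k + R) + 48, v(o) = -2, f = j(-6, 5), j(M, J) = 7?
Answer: -1330569 + 8*I*√302 ≈ -1.3306e+6 + 139.03*I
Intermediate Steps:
f = 7
W(k, R) = 48 + R + k (W(k, R) = (R + k) + 48 = 48 + R + k)
z(r) = 2 - √(55 - 21*r) (z(r) = 2 - √(r + (48 + (-9 - 2)*(r + r) + 7)) = 2 - √(r + (48 - 22*r + 7)) = 2 - √(r + (55 - 22*r)) = 2 - √(55 - 21*r))
-1330567 - z(923) = -1330567 - (2 - √(55 - 21*923)) = -1330567 - (2 - √(55 - 19383)) = -1330567 - (2 - √(-19328)) = -1330567 - (2 - 8*I*√302) = -1330567 + (-2 + 8*I*√302) = -1330569 + 8*I*√302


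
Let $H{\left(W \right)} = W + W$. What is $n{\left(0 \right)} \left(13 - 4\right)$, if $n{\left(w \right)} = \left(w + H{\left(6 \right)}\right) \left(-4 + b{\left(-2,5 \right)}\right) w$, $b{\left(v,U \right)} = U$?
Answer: $0$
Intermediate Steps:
$H{\left(W \right)} = 2 W$
$n{\left(w \right)} = w \left(12 + w\right)$ ($n{\left(w \right)} = \left(w + 2 \cdot 6\right) \left(-4 + 5\right) w = \left(w + 12\right) 1 w = \left(12 + w\right) 1 w = \left(12 + w\right) w = w \left(12 + w\right)$)
$n{\left(0 \right)} \left(13 - 4\right) = 0 \left(12 + 0\right) \left(13 - 4\right) = 0 \cdot 12 \cdot 9 = 0 \cdot 9 = 0$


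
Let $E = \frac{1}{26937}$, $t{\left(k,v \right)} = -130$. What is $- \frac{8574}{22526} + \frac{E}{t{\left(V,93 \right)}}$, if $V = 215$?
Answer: $- \frac{15012270733}{39440886030} \approx -0.38063$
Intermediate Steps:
$E = \frac{1}{26937} \approx 3.7124 \cdot 10^{-5}$
$- \frac{8574}{22526} + \frac{E}{t{\left(V,93 \right)}} = - \frac{8574}{22526} + \frac{1}{26937 \left(-130\right)} = \left(-8574\right) \frac{1}{22526} + \frac{1}{26937} \left(- \frac{1}{130}\right) = - \frac{4287}{11263} - \frac{1}{3501810} = - \frac{15012270733}{39440886030}$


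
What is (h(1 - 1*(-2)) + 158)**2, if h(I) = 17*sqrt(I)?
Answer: 25831 + 5372*sqrt(3) ≈ 35136.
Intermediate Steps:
(h(1 - 1*(-2)) + 158)**2 = (17*sqrt(1 - 1*(-2)) + 158)**2 = (17*sqrt(1 + 2) + 158)**2 = (17*sqrt(3) + 158)**2 = (158 + 17*sqrt(3))**2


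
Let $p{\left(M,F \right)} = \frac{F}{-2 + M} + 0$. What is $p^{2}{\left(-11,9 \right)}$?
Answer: $\frac{81}{169} \approx 0.47929$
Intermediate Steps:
$p{\left(M,F \right)} = \frac{F}{-2 + M}$
$p^{2}{\left(-11,9 \right)} = \left(\frac{9}{-2 - 11}\right)^{2} = \left(\frac{9}{-13}\right)^{2} = \left(9 \left(- \frac{1}{13}\right)\right)^{2} = \left(- \frac{9}{13}\right)^{2} = \frac{81}{169}$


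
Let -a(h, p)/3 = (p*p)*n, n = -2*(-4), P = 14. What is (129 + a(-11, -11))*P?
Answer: -38850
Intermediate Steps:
n = 8
a(h, p) = -24*p² (a(h, p) = -3*p*p*8 = -3*p²*8 = -24*p²)
(129 + a(-11, -11))*P = (129 - 24*(-11)²)*14 = (129 - 24*121)*14 = (129 - 2904)*14 = -2775*14 = -38850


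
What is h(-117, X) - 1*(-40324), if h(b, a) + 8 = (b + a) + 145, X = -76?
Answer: 40268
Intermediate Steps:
h(b, a) = 137 + a + b (h(b, a) = -8 + ((b + a) + 145) = -8 + ((a + b) + 145) = -8 + (145 + a + b) = 137 + a + b)
h(-117, X) - 1*(-40324) = (137 - 76 - 117) - 1*(-40324) = -56 + 40324 = 40268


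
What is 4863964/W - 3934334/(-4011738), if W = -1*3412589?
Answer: -3043342139353/6845206484841 ≈ -0.44459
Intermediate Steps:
W = -3412589
4863964/W - 3934334/(-4011738) = 4863964/(-3412589) - 3934334/(-4011738) = 4863964*(-1/3412589) - 3934334*(-1/4011738) = -4863964/3412589 + 1967167/2005869 = -3043342139353/6845206484841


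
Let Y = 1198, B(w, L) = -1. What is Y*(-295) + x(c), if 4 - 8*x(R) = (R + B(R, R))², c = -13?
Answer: -353434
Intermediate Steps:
x(R) = ½ - (-1 + R)²/8 (x(R) = ½ - (R - 1)²/8 = ½ - (-1 + R)²/8)
Y*(-295) + x(c) = 1198*(-295) + (½ - (-1 - 13)²/8) = -353410 + (½ - ⅛*(-14)²) = -353410 + (½ - ⅛*196) = -353410 + (½ - 49/2) = -353410 - 24 = -353434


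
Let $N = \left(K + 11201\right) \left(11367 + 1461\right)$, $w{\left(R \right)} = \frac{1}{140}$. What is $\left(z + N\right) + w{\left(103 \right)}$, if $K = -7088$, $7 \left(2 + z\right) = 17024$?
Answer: $\frac{7386959161}{140} \approx 5.2764 \cdot 10^{7}$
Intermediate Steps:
$z = 2430$ ($z = -2 + \frac{1}{7} \cdot 17024 = -2 + 2432 = 2430$)
$w{\left(R \right)} = \frac{1}{140}$
$N = 52761564$ ($N = \left(-7088 + 11201\right) \left(11367 + 1461\right) = 4113 \cdot 12828 = 52761564$)
$\left(z + N\right) + w{\left(103 \right)} = \left(2430 + 52761564\right) + \frac{1}{140} = 52763994 + \frac{1}{140} = \frac{7386959161}{140}$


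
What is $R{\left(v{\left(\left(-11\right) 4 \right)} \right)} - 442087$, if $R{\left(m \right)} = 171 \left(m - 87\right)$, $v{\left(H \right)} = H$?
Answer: $-464488$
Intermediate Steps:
$R{\left(m \right)} = -14877 + 171 m$ ($R{\left(m \right)} = 171 \left(-87 + m\right) = -14877 + 171 m$)
$R{\left(v{\left(\left(-11\right) 4 \right)} \right)} - 442087 = \left(-14877 + 171 \left(\left(-11\right) 4\right)\right) - 442087 = \left(-14877 + 171 \left(-44\right)\right) - 442087 = \left(-14877 - 7524\right) - 442087 = -22401 - 442087 = -464488$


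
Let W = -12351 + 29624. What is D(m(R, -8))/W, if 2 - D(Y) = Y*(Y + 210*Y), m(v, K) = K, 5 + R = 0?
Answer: -13502/17273 ≈ -0.78168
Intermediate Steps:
R = -5 (R = -5 + 0 = -5)
W = 17273
D(Y) = 2 - 211*Y² (D(Y) = 2 - Y*(Y + 210*Y) = 2 - Y*211*Y = 2 - 211*Y²)
D(m(R, -8))/W = (2 - 211*(-8)²)/17273 = (2 - 211*64)*(1/17273) = (2 - 13504)*(1/17273) = -13502*1/17273 = -13502/17273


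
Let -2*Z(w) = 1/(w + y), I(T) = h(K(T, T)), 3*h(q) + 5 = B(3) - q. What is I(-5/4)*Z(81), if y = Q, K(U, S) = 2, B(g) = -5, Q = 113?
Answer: 1/97 ≈ 0.010309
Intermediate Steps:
h(q) = -10/3 - q/3 (h(q) = -5/3 + (-5 - q)/3 = -5/3 + (-5/3 - q/3) = -10/3 - q/3)
I(T) = -4 (I(T) = -10/3 - ⅓*2 = -10/3 - ⅔ = -4)
y = 113
Z(w) = -1/(2*(113 + w)) (Z(w) = -1/(2*(w + 113)) = -1/(2*(113 + w)))
I(-5/4)*Z(81) = -(-4)/(226 + 2*81) = -(-4)/(226 + 162) = -(-4)/388 = -4*(-1/388) = 1/97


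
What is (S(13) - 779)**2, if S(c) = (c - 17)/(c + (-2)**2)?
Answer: 175483009/289 ≈ 6.0721e+5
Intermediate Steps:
S(c) = (-17 + c)/(4 + c) (S(c) = (-17 + c)/(c + 4) = (-17 + c)/(4 + c))
(S(13) - 779)**2 = ((-17 + 13)/(4 + 13) - 779)**2 = (-4/17 - 779)**2 = (-13247/17)**2 = 175483009/289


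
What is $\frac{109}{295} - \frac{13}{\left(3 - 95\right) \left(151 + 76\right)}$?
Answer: $\frac{2280191}{6160780} \approx 0.37011$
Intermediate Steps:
$\frac{109}{295} - \frac{13}{\left(3 - 95\right) \left(151 + 76\right)} = 109 \cdot \frac{1}{295} - \frac{13}{\left(-92\right) 227} = \frac{109}{295} - \frac{13}{-20884} = \frac{109}{295} - - \frac{13}{20884} = \frac{109}{295} + \frac{13}{20884} = \frac{2280191}{6160780}$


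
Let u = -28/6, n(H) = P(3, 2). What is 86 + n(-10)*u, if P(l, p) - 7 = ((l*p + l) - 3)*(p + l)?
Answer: -260/3 ≈ -86.667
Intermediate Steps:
P(l, p) = 7 + (l + p)*(-3 + l + l*p) (P(l, p) = 7 + ((l*p + l) - 3)*(p + l) = 7 + ((l + l*p) - 3)*(l + p) = 7 + (-3 + l + l*p)*(l + p) = 7 + (l + p)*(-3 + l + l*p))
n(H) = 37 (n(H) = 7 + 3**2 - 3*3 - 3*2 + 3*2 + 3*2**2 + 2*3**2 = 7 + 9 - 9 - 6 + 6 + 3*4 + 2*9 = 7 + 9 - 9 - 6 + 6 + 12 + 18 = 37)
u = -14/3 (u = -28*1/6 = -14/3 ≈ -4.6667)
86 + n(-10)*u = 86 + 37*(-14/3) = 86 - 518/3 = -260/3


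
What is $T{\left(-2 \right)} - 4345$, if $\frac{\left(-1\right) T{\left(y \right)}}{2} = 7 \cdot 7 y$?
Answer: $-4149$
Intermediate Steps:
$T{\left(y \right)} = - 98 y$ ($T{\left(y \right)} = - 2 \cdot 7 \cdot 7 y = - 2 \cdot 49 y = - 98 y$)
$T{\left(-2 \right)} - 4345 = \left(-98\right) \left(-2\right) - 4345 = 196 - 4345 = -4149$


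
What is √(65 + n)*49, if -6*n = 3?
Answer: 49*√258/2 ≈ 393.53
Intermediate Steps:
n = -½ (n = -⅙*3 = -½ ≈ -0.50000)
√(65 + n)*49 = √(65 - ½)*49 = √(129/2)*49 = (√258/2)*49 = 49*√258/2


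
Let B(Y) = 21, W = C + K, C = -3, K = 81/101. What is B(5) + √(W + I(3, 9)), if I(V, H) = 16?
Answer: 21 + √140794/101 ≈ 24.715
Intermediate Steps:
K = 81/101 (K = 81*(1/101) = 81/101 ≈ 0.80198)
W = -222/101 (W = -3 + 81/101 = -222/101 ≈ -2.1980)
B(5) + √(W + I(3, 9)) = 21 + √(-222/101 + 16) = 21 + √(1394/101) = 21 + √140794/101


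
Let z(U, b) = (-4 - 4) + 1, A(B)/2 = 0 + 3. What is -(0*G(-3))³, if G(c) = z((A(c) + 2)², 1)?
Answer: 0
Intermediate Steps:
A(B) = 6 (A(B) = 2*(0 + 3) = 2*3 = 6)
z(U, b) = -7 (z(U, b) = -8 + 1 = -7)
G(c) = -7
-(0*G(-3))³ = -(0*(-7))³ = -1*0³ = -1*0 = 0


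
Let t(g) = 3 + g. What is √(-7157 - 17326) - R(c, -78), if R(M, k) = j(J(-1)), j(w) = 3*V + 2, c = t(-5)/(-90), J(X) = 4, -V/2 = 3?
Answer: 16 + I*√24483 ≈ 16.0 + 156.47*I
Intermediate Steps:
V = -6 (V = -2*3 = -6)
c = 1/45 (c = (3 - 5)/(-90) = -2*(-1/90) = 1/45 ≈ 0.022222)
j(w) = -16 (j(w) = 3*(-6) + 2 = -18 + 2 = -16)
R(M, k) = -16
√(-7157 - 17326) - R(c, -78) = √(-7157 - 17326) - 1*(-16) = √(-24483) + 16 = I*√24483 + 16 = 16 + I*√24483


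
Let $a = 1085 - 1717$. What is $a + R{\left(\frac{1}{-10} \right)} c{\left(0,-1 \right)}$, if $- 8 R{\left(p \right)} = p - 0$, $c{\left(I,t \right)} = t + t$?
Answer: $- \frac{25281}{40} \approx -632.03$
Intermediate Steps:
$c{\left(I,t \right)} = 2 t$
$a = -632$ ($a = 1085 - 1717 = -632$)
$R{\left(p \right)} = - \frac{p}{8}$ ($R{\left(p \right)} = - \frac{p - 0}{8} = - \frac{p + 0}{8} = - \frac{p}{8}$)
$a + R{\left(\frac{1}{-10} \right)} c{\left(0,-1 \right)} = -632 + - \frac{1}{8 \left(-10\right)} 2 \left(-1\right) = -632 + \left(- \frac{1}{8}\right) \left(- \frac{1}{10}\right) \left(-2\right) = -632 + \frac{1}{80} \left(-2\right) = -632 - \frac{1}{40} = - \frac{25281}{40}$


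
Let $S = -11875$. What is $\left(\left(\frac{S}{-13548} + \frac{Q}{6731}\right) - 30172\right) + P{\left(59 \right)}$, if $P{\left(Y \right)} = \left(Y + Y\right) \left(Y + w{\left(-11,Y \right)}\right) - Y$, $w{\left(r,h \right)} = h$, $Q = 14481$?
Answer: $- \frac{1486785106303}{91191588} \approx -16304.0$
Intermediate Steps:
$P{\left(Y \right)} = - Y + 4 Y^{2}$ ($P{\left(Y \right)} = \left(Y + Y\right) \left(Y + Y\right) - Y = 2 Y 2 Y - Y = 4 Y^{2} - Y = - Y + 4 Y^{2}$)
$\left(\left(\frac{S}{-13548} + \frac{Q}{6731}\right) - 30172\right) + P{\left(59 \right)} = \left(\left(- \frac{11875}{-13548} + \frac{14481}{6731}\right) - 30172\right) + 59 \left(-1 + 4 \cdot 59\right) = \left(\left(\left(-11875\right) \left(- \frac{1}{13548}\right) + 14481 \cdot \frac{1}{6731}\right) - 30172\right) + 59 \left(-1 + 236\right) = \left(\left(\frac{11875}{13548} + \frac{14481}{6731}\right) - 30172\right) + 59 \cdot 235 = \left(\frac{276119213}{91191588} - 30172\right) + 13865 = - \frac{2751156473923}{91191588} + 13865 = - \frac{1486785106303}{91191588}$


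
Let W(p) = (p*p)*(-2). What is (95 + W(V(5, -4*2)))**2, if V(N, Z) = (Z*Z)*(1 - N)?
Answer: 17154974529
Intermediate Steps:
V(N, Z) = Z**2*(1 - N)
W(p) = -2*p**2 (W(p) = p**2*(-2) = -2*p**2)
(95 + W(V(5, -4*2)))**2 = (95 - 2*4096*(1 - 1*5)**2)**2 = (95 - 2*4096*(1 - 5)**2)**2 = (95 - 2*(64*(-4))**2)**2 = (95 - 2*(-256)**2)**2 = (95 - 2*65536)**2 = (95 - 131072)**2 = (-130977)**2 = 17154974529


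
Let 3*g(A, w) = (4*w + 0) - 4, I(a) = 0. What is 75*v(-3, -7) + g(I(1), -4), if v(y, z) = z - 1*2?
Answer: -2045/3 ≈ -681.67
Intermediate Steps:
v(y, z) = -2 + z (v(y, z) = z - 2 = -2 + z)
g(A, w) = -4/3 + 4*w/3 (g(A, w) = ((4*w + 0) - 4)/3 = (4*w - 4)/3 = (-4 + 4*w)/3 = -4/3 + 4*w/3)
75*v(-3, -7) + g(I(1), -4) = 75*(-2 - 7) + (-4/3 + (4/3)*(-4)) = 75*(-9) + (-4/3 - 16/3) = -675 - 20/3 = -2045/3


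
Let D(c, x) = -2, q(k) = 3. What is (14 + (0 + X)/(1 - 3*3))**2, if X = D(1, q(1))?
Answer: 3249/16 ≈ 203.06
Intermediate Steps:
X = -2
(14 + (0 + X)/(1 - 3*3))**2 = (14 + (0 - 2)/(1 - 3*3))**2 = (14 - 2/(1 - 9))**2 = (14 - 2/(-8))**2 = (14 - 2*(-1/8))**2 = (14 + 1/4)**2 = (57/4)**2 = 3249/16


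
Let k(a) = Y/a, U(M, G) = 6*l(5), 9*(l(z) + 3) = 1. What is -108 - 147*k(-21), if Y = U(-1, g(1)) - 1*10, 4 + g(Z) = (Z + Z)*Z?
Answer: -898/3 ≈ -299.33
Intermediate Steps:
g(Z) = -4 + 2*Z² (g(Z) = -4 + (Z + Z)*Z = -4 + (2*Z)*Z = -4 + 2*Z²)
l(z) = -26/9 (l(z) = -3 + (⅑)*1 = -3 + ⅑ = -26/9)
U(M, G) = -52/3 (U(M, G) = 6*(-26/9) = -52/3)
Y = -82/3 (Y = -52/3 - 1*10 = -52/3 - 10 = -82/3 ≈ -27.333)
k(a) = -82/(3*a)
-108 - 147*k(-21) = -108 - (-4018)/(-21) = -108 - (-4018)*(-1)/21 = -108 - 147*82/63 = -108 - 574/3 = -898/3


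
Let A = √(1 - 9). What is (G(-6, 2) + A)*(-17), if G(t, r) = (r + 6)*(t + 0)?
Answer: 816 - 34*I*√2 ≈ 816.0 - 48.083*I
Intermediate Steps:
G(t, r) = t*(6 + r) (G(t, r) = (6 + r)*t = t*(6 + r))
A = 2*I*√2 (A = √(-8) = 2*I*√2 ≈ 2.8284*I)
(G(-6, 2) + A)*(-17) = (-6*(6 + 2) + 2*I*√2)*(-17) = (-6*8 + 2*I*√2)*(-17) = (-48 + 2*I*√2)*(-17) = 816 - 34*I*√2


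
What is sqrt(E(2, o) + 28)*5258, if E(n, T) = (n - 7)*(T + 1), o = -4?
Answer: 5258*sqrt(43) ≈ 34479.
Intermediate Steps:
E(n, T) = (1 + T)*(-7 + n) (E(n, T) = (-7 + n)*(1 + T) = (1 + T)*(-7 + n))
sqrt(E(2, o) + 28)*5258 = sqrt((-7 + 2 - 7*(-4) - 4*2) + 28)*5258 = sqrt((-7 + 2 + 28 - 8) + 28)*5258 = sqrt(15 + 28)*5258 = sqrt(43)*5258 = 5258*sqrt(43)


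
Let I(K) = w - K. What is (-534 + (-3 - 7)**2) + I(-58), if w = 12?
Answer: -364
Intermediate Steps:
I(K) = 12 - K
(-534 + (-3 - 7)**2) + I(-58) = (-534 + (-3 - 7)**2) + (12 - 1*(-58)) = (-534 + (-10)**2) + (12 + 58) = (-534 + 100) + 70 = -434 + 70 = -364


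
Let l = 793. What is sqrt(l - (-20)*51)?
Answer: 7*sqrt(37) ≈ 42.579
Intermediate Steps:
sqrt(l - (-20)*51) = sqrt(793 - (-20)*51) = sqrt(793 - 1*(-1020)) = sqrt(793 + 1020) = sqrt(1813) = 7*sqrt(37)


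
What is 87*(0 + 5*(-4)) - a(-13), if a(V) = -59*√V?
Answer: -1740 + 59*I*√13 ≈ -1740.0 + 212.73*I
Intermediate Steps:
87*(0 + 5*(-4)) - a(-13) = 87*(0 + 5*(-4)) - (-59)*√(-13) = 87*(0 - 20) - (-59)*I*√13 = 87*(-20) - (-59)*I*√13 = -1740 + 59*I*√13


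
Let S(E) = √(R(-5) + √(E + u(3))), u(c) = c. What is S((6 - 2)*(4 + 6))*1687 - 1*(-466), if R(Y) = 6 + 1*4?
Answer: 466 + 1687*√(10 + √43) ≈ 7330.5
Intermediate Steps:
R(Y) = 10 (R(Y) = 6 + 4 = 10)
S(E) = √(10 + √(3 + E)) (S(E) = √(10 + √(E + 3)) = √(10 + √(3 + E)))
S((6 - 2)*(4 + 6))*1687 - 1*(-466) = √(10 + √(3 + (6 - 2)*(4 + 6)))*1687 - 1*(-466) = √(10 + √(3 + 4*10))*1687 + 466 = √(10 + √(3 + 40))*1687 + 466 = √(10 + √43)*1687 + 466 = 1687*√(10 + √43) + 466 = 466 + 1687*√(10 + √43)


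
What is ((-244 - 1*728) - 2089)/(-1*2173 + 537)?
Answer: 3061/1636 ≈ 1.8710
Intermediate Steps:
((-244 - 1*728) - 2089)/(-1*2173 + 537) = ((-244 - 728) - 2089)/(-2173 + 537) = (-972 - 2089)/(-1636) = -3061*(-1/1636) = 3061/1636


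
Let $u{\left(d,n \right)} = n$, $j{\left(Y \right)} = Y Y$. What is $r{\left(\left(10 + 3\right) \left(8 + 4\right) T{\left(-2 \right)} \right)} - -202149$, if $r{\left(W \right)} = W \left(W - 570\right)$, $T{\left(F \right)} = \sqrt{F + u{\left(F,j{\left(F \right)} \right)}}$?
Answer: $250821 - 88920 \sqrt{2} \approx 1.2507 \cdot 10^{5}$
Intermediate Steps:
$j{\left(Y \right)} = Y^{2}$
$T{\left(F \right)} = \sqrt{F + F^{2}}$
$r{\left(W \right)} = W \left(-570 + W\right)$
$r{\left(\left(10 + 3\right) \left(8 + 4\right) T{\left(-2 \right)} \right)} - -202149 = \left(10 + 3\right) \left(8 + 4\right) \sqrt{- 2 \left(1 - 2\right)} \left(-570 + \left(10 + 3\right) \left(8 + 4\right) \sqrt{- 2 \left(1 - 2\right)}\right) - -202149 = 13 \cdot 12 \sqrt{\left(-2\right) \left(-1\right)} \left(-570 + 13 \cdot 12 \sqrt{\left(-2\right) \left(-1\right)}\right) + 202149 = 156 \sqrt{2} \left(-570 + 156 \sqrt{2}\right) + 202149 = 202149 + 156 \sqrt{2} \left(-570 + 156 \sqrt{2}\right)$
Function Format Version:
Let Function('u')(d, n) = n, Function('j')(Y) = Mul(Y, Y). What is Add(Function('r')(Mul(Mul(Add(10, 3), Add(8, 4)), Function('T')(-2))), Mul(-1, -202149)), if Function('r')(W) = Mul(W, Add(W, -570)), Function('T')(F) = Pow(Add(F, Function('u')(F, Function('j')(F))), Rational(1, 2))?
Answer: Add(250821, Mul(-88920, Pow(2, Rational(1, 2)))) ≈ 1.2507e+5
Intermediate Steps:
Function('j')(Y) = Pow(Y, 2)
Function('T')(F) = Pow(Add(F, Pow(F, 2)), Rational(1, 2))
Function('r')(W) = Mul(W, Add(-570, W))
Add(Function('r')(Mul(Mul(Add(10, 3), Add(8, 4)), Function('T')(-2))), Mul(-1, -202149)) = Add(Mul(Mul(Mul(Add(10, 3), Add(8, 4)), Pow(Mul(-2, Add(1, -2)), Rational(1, 2))), Add(-570, Mul(Mul(Add(10, 3), Add(8, 4)), Pow(Mul(-2, Add(1, -2)), Rational(1, 2))))), Mul(-1, -202149)) = Add(Mul(Mul(Mul(13, 12), Pow(Mul(-2, -1), Rational(1, 2))), Add(-570, Mul(Mul(13, 12), Pow(Mul(-2, -1), Rational(1, 2))))), 202149) = Add(Mul(Mul(156, Pow(2, Rational(1, 2))), Add(-570, Mul(156, Pow(2, Rational(1, 2))))), 202149) = Add(Mul(156, Pow(2, Rational(1, 2)), Add(-570, Mul(156, Pow(2, Rational(1, 2))))), 202149) = Add(202149, Mul(156, Pow(2, Rational(1, 2)), Add(-570, Mul(156, Pow(2, Rational(1, 2))))))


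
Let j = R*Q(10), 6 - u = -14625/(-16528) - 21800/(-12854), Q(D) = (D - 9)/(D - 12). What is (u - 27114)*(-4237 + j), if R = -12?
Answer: 12184576855707613/106225456 ≈ 1.1470e+8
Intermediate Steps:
Q(D) = (-9 + D)/(-12 + D)
u = 363202661/106225456 (u = 6 - (-14625/(-16528) - 21800/(-12854)) = 6 - (-14625*(-1/16528) - 21800*(-1/12854)) = 6 - (14625/16528 + 10900/6427) = 6 - 1*274150075/106225456 = 6 - 274150075/106225456 = 363202661/106225456 ≈ 3.4192)
j = 6 (j = -12*(-9 + 10)/(-12 + 10) = -12/(-2) = -(-6) = -12*(-½) = 6)
(u - 27114)*(-4237 + j) = (363202661/106225456 - 27114)*(-4237 + 6) = -2879833811323/106225456*(-4231) = 12184576855707613/106225456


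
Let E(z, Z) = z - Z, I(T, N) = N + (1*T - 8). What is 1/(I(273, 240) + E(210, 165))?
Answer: 1/550 ≈ 0.0018182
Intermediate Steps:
I(T, N) = -8 + N + T (I(T, N) = N + (T - 8) = N + (-8 + T) = -8 + N + T)
1/(I(273, 240) + E(210, 165)) = 1/((-8 + 240 + 273) + (210 - 1*165)) = 1/(505 + (210 - 165)) = 1/(505 + 45) = 1/550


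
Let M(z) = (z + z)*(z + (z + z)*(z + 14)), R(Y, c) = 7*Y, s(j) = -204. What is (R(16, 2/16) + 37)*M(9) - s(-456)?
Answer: 1134690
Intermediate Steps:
M(z) = 2*z*(z + 2*z*(14 + z)) (M(z) = (2*z)*(z + (2*z)*(14 + z)) = (2*z)*(z + 2*z*(14 + z)) = 2*z*(z + 2*z*(14 + z)))
(R(16, 2/16) + 37)*M(9) - s(-456) = (7*16 + 37)*(9²*(58 + 4*9)) - 1*(-204) = (112 + 37)*(81*(58 + 36)) + 204 = 149*(81*94) + 204 = 149*7614 + 204 = 1134486 + 204 = 1134690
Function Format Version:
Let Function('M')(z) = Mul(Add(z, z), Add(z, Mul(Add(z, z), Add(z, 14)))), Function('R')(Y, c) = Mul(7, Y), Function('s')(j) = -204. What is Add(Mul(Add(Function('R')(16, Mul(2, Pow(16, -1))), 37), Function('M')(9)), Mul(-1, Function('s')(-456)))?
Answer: 1134690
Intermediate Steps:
Function('M')(z) = Mul(2, z, Add(z, Mul(2, z, Add(14, z)))) (Function('M')(z) = Mul(Mul(2, z), Add(z, Mul(Mul(2, z), Add(14, z)))) = Mul(Mul(2, z), Add(z, Mul(2, z, Add(14, z)))) = Mul(2, z, Add(z, Mul(2, z, Add(14, z)))))
Add(Mul(Add(Function('R')(16, Mul(2, Pow(16, -1))), 37), Function('M')(9)), Mul(-1, Function('s')(-456))) = Add(Mul(Add(Mul(7, 16), 37), Mul(Pow(9, 2), Add(58, Mul(4, 9)))), Mul(-1, -204)) = Add(Mul(Add(112, 37), Mul(81, Add(58, 36))), 204) = Add(Mul(149, Mul(81, 94)), 204) = Add(Mul(149, 7614), 204) = Add(1134486, 204) = 1134690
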